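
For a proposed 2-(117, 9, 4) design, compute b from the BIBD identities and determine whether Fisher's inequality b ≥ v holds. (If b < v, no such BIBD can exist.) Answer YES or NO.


b = λv(v − 1)/(k(k − 1)) = 4·117·116/(9·8) = 54288/72 = 754.
Compare with v = 117: b ≥ v, so Fisher's inequality holds.

YES


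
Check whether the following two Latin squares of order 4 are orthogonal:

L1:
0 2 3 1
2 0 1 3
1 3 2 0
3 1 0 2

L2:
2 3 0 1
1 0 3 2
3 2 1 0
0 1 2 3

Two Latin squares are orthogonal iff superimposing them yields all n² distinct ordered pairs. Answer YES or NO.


Form the n² = 16 superimposed pairs (L1[i][j], L2[i][j]), row by row (rows and columns indexed from 0):
row 0: (0,2) (2,3) (3,0) (1,1)
row 1: (2,1) (0,0) (1,3) (3,2)
row 2: (1,3) (3,2) (2,1) (0,0)
row 3: (3,0) (1,1) (0,2) (2,3)
Orthogonality requires all 16 pairs distinct.
But the pair (1,3) repeats: cell (1,2) has L1 = 1, L2 = 3, and cell (2,0) has L1 = 1, L2 = 3.
A repeated pair means some other pair never occurs (only 8 distinct pairs out of 16), so the squares are not orthogonal.
Conclusion: NO.

NO


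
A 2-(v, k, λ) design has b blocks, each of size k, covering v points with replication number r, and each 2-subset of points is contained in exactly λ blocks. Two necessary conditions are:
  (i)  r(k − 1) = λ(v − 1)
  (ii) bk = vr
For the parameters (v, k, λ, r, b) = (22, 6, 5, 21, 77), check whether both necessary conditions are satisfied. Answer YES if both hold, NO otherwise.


Condition (i): r(k − 1) = 21·5 = 105; λ(v − 1) = 5·21 = 105. Match? YES.
Condition (ii): bk = 77·6 = 462; vr = 22·21 = 462. Match? YES.
Both conditions hold? YES.

YES


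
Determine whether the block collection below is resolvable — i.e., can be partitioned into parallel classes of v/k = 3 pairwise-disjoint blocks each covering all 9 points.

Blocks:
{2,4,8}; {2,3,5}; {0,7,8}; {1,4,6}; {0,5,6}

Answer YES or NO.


v = 9, block size k = 3, number of blocks = 5.
For resolvability, blocks must partition into parallel classes of size v/k = 3.
Total blocks must therefore be a multiple of 3: 5 = 3·1 + 2 ⇒ not divisible ✗.
Resolvable? NO.

NO


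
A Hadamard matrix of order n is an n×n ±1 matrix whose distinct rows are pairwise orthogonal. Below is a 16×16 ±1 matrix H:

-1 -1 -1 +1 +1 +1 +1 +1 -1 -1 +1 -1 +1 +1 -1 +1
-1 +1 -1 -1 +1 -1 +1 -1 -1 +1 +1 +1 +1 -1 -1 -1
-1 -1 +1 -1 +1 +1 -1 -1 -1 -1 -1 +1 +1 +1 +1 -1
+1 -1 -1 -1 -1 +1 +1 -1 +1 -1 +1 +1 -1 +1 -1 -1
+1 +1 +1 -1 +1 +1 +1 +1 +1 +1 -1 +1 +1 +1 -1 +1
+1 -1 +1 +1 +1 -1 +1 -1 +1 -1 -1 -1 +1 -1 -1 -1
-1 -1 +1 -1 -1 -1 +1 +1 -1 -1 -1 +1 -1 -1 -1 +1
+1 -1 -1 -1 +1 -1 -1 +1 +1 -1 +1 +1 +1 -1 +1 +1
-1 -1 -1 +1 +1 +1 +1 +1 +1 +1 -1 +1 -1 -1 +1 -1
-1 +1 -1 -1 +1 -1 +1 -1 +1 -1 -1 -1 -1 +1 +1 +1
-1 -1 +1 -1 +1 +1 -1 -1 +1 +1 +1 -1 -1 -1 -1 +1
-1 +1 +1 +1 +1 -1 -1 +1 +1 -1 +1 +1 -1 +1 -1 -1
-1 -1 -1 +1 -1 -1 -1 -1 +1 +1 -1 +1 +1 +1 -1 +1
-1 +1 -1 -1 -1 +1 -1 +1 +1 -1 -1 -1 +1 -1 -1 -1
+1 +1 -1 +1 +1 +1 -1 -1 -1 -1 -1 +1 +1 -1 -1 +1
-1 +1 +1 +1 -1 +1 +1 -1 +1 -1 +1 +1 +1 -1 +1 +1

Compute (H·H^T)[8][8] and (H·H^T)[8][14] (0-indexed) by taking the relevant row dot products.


Row 8 of H: [-1, -1, -1, 1, 1, 1, 1, 1, 1, 1, -1, 1, -1, -1, 1, -1].
Row 14 of H: [1, 1, -1, 1, 1, 1, -1, -1, -1, -1, -1, 1, 1, -1, -1, 1].
(H·H^T)[8][8] = Σ_j H[8][j]·H[8][j] = (-1)² + (-1)² + (-1)² + (1)² + (1)² + (1)² + (1)² + (1)² + (1)² + (1)² + (-1)² + (1)² + (-1)² + (-1)² + (1)² + (-1)² = 1 + 1 + 1 + 1 + 1 + 1 + 1 + 1 + 1 + 1 + 1 + 1 + 1 + 1 + 1 + 1 = 16.
(H·H^T)[8][14] = Σ_j H[8][j]·H[14][j] = (-1)·(1) + (-1)·(1) + (-1)·(-1) + (1)·(1) + (1)·(1) + (1)·(1) + (1)·(-1) + (1)·(-1) + (1)·(-1) + (1)·(-1) + (-1)·(-1) + (1)·(1) + (-1)·(1) + (-1)·(-1) + (1)·(-1) + (-1)·(1) = -1 + -1 + 1 + 1 + 1 + 1 + -1 + -1 + -1 + -1 + 1 + 1 + -1 + 1 + -1 + -1 = -2.
Rows 8 and 14 are not orthogonal (dot product = -2 ≠ 0), so H is not a Hadamard matrix.

(8,8) entry = 16; (8,14) entry = -2.


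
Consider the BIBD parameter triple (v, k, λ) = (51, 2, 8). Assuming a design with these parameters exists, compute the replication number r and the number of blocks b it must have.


Any 2-(v, k, λ) BIBD satisfies two necessary conditions:
  (i)  Each point sits in r blocks, and counting incidences through any fixed point gives r(k − 1) = λ(v − 1), so r = λ(v − 1)/(k − 1).
  (ii) Total incidences bk = vr, so b = vr/k.
Step 1: r = λ(v − 1)/(k − 1) = 8·(51 − 1)/(2 − 1) = 8·50/1 = 400/1 = 400.
Step 2: b = vr/k = 51·400/2 = 20400/2 = 10200.
Check integrality: r = 400 ∈ Z ✓, b = 10200 ∈ Z ✓.
(These identities are necessary conditions: they determine r and b for any design with these parameters, but do not by themselves prove that one exists.)

r = 400, b = 10200.


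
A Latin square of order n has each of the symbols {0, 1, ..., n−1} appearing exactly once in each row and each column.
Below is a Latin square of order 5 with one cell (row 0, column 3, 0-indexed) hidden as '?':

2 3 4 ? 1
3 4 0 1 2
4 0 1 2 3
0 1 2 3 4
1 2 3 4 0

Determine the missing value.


Row 0 contains symbols [1, 2, 3, 4] — missing [0].
Column 3 contains symbols [1, 2, 3, 4] — missing [0].
The missing symbol must appear in both missing sets; intersection = [0].
Therefore the hidden value is 0.

Missing value = 0.


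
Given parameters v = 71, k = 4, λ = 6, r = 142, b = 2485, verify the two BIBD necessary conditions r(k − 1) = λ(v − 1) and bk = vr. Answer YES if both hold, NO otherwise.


Condition (i): r(k − 1) = 142·3 = 426; λ(v − 1) = 6·70 = 420. Match? NO.
Condition (ii): bk = 2485·4 = 9940; vr = 71·142 = 10082. Match? NO.
Both conditions hold? NO.

NO


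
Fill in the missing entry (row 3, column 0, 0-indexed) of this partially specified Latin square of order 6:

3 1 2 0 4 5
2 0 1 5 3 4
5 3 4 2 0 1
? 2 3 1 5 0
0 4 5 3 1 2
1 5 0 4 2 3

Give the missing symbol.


Row 3 contains symbols [0, 1, 2, 3, 5] — missing [4].
Column 0 contains symbols [0, 1, 2, 3, 5] — missing [4].
The missing symbol must appear in both missing sets; intersection = [4].
Therefore the hidden value is 4.

Missing value = 4.


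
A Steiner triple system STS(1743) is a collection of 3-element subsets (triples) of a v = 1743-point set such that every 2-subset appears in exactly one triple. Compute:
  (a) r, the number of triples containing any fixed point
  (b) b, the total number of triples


An STS(v) is a 2-(v, 3, 1) BIBD: block size k = 3, λ = 1.
Replication: r(k − 1) = λ(v − 1) ⇒ r·2 = 1743 − 1 = 1742 ⇒ r = 871.
Block count: b = v(v − 1)/6 = 1743·1742/6 = 3036306/6 = 506051.
(Check via bk = vr: 506051·3 = 1518153 = 1743·871 = 1518153 ✓.)

r = 871, b = 506051.


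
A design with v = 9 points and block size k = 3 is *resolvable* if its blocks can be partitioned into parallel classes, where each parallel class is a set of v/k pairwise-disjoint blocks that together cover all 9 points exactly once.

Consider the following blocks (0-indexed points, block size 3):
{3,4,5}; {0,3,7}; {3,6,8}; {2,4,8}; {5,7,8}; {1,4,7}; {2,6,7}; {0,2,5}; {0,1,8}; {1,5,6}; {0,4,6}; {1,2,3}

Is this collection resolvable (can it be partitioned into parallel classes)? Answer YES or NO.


v = 9, block size k = 3, number of blocks = 12.
For resolvability, blocks must partition into parallel classes of size v/k = 3.
Total blocks must therefore be a multiple of 3: 12 = 3·4 + 0 ⇒ divisible ✓.
Greedy packing gives 4 candidate class(es). Each should be a full parallel class (size 3, covers all 9 points).
  Class 1 (3 blocks): {3,4,5}; {2,6,7}; {0,1,8}. Points covered: [0, 1, 2, 3, 4, 5, 6, 7, 8].
  Class 2 (3 blocks): {0,3,7}; {2,4,8}; {1,5,6}. Points covered: [0, 1, 2, 3, 4, 5, 6, 7, 8].
  Class 3 (3 blocks): {3,6,8}; {1,4,7}; {0,2,5}. Points covered: [0, 1, 2, 3, 4, 5, 6, 7, 8].
  Class 4 (3 blocks): {5,7,8}; {0,4,6}; {1,2,3}. Points covered: [0, 1, 2, 3, 4, 5, 6, 7, 8].
All classes full (size 3)? YES. All classes cover every point? YES.
Resolvable? YES.

YES


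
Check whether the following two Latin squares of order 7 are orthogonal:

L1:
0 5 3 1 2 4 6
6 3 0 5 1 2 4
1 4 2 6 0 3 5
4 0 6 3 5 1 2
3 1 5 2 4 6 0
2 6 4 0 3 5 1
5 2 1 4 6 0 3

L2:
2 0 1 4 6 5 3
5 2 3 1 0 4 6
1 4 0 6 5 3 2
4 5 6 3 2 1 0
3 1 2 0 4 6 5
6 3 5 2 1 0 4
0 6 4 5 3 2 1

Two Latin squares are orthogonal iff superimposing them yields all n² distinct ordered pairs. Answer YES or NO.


Form the n² = 49 superimposed pairs (L1[i][j], L2[i][j]), row by row (rows and columns indexed from 0):
row 0: (0,2) (5,0) (3,1) (1,4) (2,6) (4,5) (6,3)
row 1: (6,5) (3,2) (0,3) (5,1) (1,0) (2,4) (4,6)
row 2: (1,1) (4,4) (2,0) (6,6) (0,5) (3,3) (5,2)
row 3: (4,4) (0,5) (6,6) (3,3) (5,2) (1,1) (2,0)
row 4: (3,3) (1,1) (5,2) (2,0) (4,4) (6,6) (0,5)
row 5: (2,6) (6,3) (4,5) (0,2) (3,1) (5,0) (1,4)
row 6: (5,0) (2,6) (1,4) (4,5) (6,3) (0,2) (3,1)
Orthogonality requires all 49 pairs distinct.
But the pair (4,4) repeats: cell (2,1) has L1 = 4, L2 = 4, and cell (3,0) has L1 = 4, L2 = 4.
A repeated pair means some other pair never occurs (only 21 distinct pairs out of 49), so the squares are not orthogonal.
Conclusion: NO.

NO


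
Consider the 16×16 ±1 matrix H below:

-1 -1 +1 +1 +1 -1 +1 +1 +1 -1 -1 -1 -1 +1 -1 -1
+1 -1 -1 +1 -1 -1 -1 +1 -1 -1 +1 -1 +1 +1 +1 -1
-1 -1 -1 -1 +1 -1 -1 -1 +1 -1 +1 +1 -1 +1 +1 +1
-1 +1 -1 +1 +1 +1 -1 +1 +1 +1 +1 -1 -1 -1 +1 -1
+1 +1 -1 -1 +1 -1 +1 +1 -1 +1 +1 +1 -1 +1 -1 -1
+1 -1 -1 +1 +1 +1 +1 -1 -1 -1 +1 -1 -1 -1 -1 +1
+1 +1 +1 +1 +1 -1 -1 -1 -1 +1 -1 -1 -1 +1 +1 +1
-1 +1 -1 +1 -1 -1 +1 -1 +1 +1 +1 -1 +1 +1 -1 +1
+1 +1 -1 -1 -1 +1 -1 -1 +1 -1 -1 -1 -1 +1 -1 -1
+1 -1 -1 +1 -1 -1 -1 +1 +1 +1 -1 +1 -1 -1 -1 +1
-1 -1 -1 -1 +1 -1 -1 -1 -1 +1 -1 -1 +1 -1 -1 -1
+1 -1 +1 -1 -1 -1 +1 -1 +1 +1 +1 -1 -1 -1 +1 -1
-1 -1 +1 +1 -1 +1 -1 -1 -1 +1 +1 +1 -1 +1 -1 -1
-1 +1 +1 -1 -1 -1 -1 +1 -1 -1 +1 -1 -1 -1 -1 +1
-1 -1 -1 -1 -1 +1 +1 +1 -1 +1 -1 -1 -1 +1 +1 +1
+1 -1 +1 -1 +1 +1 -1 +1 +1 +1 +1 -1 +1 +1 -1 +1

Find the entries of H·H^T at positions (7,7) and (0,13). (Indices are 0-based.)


Row 0 of H: [-1, -1, 1, 1, 1, -1, 1, 1, 1, -1, -1, -1, -1, 1, -1, -1].
Row 7 of H: [-1, 1, -1, 1, -1, -1, 1, -1, 1, 1, 1, -1, 1, 1, -1, 1].
Row 13 of H: [-1, 1, 1, -1, -1, -1, -1, 1, -1, -1, 1, -1, -1, -1, -1, 1].
(H·H^T)[7][7] = Σ_j H[7][j]·H[7][j] = (-1)² + (1)² + (-1)² + (1)² + (-1)² + (-1)² + (1)² + (-1)² + (1)² + (1)² + (1)² + (-1)² + (1)² + (1)² + (-1)² + (1)² = 1 + 1 + 1 + 1 + 1 + 1 + 1 + 1 + 1 + 1 + 1 + 1 + 1 + 1 + 1 + 1 = 16.
(H·H^T)[0][13] = Σ_j H[0][j]·H[13][j] = (-1)·(-1) + (-1)·(1) + (1)·(1) + (1)·(-1) + (1)·(-1) + (-1)·(-1) + (1)·(-1) + (1)·(1) + (1)·(-1) + (-1)·(-1) + (-1)·(1) + (-1)·(-1) + (-1)·(-1) + (1)·(-1) + (-1)·(-1) + (-1)·(1) = 1 + -1 + 1 + -1 + -1 + 1 + -1 + 1 + -1 + 1 + -1 + 1 + 1 + -1 + 1 + -1 = 0.
So rows 0 and 13 are orthogonal; the diagonal entry equals n = 16.

(7,7) entry = 16; (0,13) entry = 0.


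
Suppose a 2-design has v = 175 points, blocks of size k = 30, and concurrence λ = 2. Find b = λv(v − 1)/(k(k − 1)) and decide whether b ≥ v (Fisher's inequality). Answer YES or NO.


r = λ(v − 1)/(k − 1) = 2·174/29 = 12.
b = vr/k = 175·12/30 = 70.
Fisher's inequality: b ≥ v ⇔ 70 ≥ 175? NO.

NO


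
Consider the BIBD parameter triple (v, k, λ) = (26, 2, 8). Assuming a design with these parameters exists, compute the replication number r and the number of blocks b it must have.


Any 2-(v, k, λ) BIBD satisfies two necessary conditions:
  (i)  Each point sits in r blocks, and counting incidences through any fixed point gives r(k − 1) = λ(v − 1), so r = λ(v − 1)/(k − 1).
  (ii) Total incidences bk = vr, so b = vr/k.
Step 1: r = λ(v − 1)/(k − 1) = 8·(26 − 1)/(2 − 1) = 8·25/1 = 200/1 = 200.
Step 2: b = vr/k = 26·200/2 = 5200/2 = 2600.
Check integrality: r = 200 ∈ Z ✓, b = 2600 ∈ Z ✓.
(These identities are necessary conditions: they determine r and b for any design with these parameters, but do not by themselves prove that one exists.)

r = 200, b = 2600.


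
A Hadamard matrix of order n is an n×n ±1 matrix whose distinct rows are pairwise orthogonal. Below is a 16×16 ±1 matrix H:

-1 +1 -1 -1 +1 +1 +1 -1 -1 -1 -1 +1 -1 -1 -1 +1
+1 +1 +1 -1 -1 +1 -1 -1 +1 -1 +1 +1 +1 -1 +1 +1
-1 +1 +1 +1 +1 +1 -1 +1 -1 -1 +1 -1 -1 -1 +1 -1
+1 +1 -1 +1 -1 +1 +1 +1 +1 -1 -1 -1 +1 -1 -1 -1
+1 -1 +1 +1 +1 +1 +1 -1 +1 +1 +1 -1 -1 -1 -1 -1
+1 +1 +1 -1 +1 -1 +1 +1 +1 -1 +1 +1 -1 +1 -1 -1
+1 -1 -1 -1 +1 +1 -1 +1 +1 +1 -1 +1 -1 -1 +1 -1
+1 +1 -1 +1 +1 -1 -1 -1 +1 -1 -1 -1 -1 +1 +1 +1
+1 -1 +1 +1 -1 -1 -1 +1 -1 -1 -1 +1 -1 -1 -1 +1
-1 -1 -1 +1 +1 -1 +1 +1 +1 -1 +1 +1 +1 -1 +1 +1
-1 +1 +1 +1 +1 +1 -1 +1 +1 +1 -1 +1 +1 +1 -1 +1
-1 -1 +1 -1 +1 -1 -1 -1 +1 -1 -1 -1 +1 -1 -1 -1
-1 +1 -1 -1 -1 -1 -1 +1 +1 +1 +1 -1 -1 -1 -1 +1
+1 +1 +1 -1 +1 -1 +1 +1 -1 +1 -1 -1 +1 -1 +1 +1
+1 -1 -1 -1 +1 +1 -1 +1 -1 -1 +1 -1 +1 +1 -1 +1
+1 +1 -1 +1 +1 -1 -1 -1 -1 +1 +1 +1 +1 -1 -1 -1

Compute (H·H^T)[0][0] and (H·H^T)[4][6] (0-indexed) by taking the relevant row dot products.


Row 0 of H: [-1, 1, -1, -1, 1, 1, 1, -1, -1, -1, -1, 1, -1, -1, -1, 1].
Row 4 of H: [1, -1, 1, 1, 1, 1, 1, -1, 1, 1, 1, -1, -1, -1, -1, -1].
Row 6 of H: [1, -1, -1, -1, 1, 1, -1, 1, 1, 1, -1, 1, -1, -1, 1, -1].
(H·H^T)[0][0] = Σ_j H[0][j]·H[0][j] = (-1)² + (1)² + (-1)² + (-1)² + (1)² + (1)² + (1)² + (-1)² + (-1)² + (-1)² + (-1)² + (1)² + (-1)² + (-1)² + (-1)² + (1)² = 1 + 1 + 1 + 1 + 1 + 1 + 1 + 1 + 1 + 1 + 1 + 1 + 1 + 1 + 1 + 1 = 16.
(H·H^T)[4][6] = Σ_j H[4][j]·H[6][j] = (1)·(1) + (-1)·(-1) + (1)·(-1) + (1)·(-1) + (1)·(1) + (1)·(1) + (1)·(-1) + (-1)·(1) + (1)·(1) + (1)·(1) + (1)·(-1) + (-1)·(1) + (-1)·(-1) + (-1)·(-1) + (-1)·(1) + (-1)·(-1) = 1 + 1 + -1 + -1 + 1 + 1 + -1 + -1 + 1 + 1 + -1 + -1 + 1 + 1 + -1 + 1 = 2.
Rows 4 and 6 are not orthogonal (dot product = 2 ≠ 0), so H is not a Hadamard matrix.

(0,0) entry = 16; (4,6) entry = 2.


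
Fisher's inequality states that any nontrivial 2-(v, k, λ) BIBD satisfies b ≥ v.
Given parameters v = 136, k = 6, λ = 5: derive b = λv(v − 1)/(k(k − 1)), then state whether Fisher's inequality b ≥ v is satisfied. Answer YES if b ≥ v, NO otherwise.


r = λ(v − 1)/(k − 1) = 5·135/5 = 135.
b = vr/k = 136·135/6 = 3060.
Fisher's inequality: b ≥ v ⇔ 3060 ≥ 136? YES.

YES


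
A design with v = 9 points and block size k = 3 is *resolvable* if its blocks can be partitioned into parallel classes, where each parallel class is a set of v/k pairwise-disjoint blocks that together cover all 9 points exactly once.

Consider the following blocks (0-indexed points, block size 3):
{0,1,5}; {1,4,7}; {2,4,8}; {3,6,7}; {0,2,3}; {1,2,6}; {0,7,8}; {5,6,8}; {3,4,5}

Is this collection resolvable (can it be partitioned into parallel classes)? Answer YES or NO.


v = 9, block size k = 3, number of blocks = 9.
For resolvability, blocks must partition into parallel classes of size v/k = 3.
Total blocks must therefore be a multiple of 3: 9 = 3·3 + 0 ⇒ divisible ✓.
Greedy packing gives 3 candidate class(es). Each should be a full parallel class (size 3, covers all 9 points).
  Class 1 (3 blocks): {0,1,5}; {2,4,8}; {3,6,7}. Points covered: [0, 1, 2, 3, 4, 5, 6, 7, 8].
  Class 2 (3 blocks): {1,4,7}; {0,2,3}; {5,6,8}. Points covered: [0, 1, 2, 3, 4, 5, 6, 7, 8].
  Class 3 (3 blocks): {1,2,6}; {0,7,8}; {3,4,5}. Points covered: [0, 1, 2, 3, 4, 5, 6, 7, 8].
All classes full (size 3)? YES. All classes cover every point? YES.
Resolvable? YES.

YES


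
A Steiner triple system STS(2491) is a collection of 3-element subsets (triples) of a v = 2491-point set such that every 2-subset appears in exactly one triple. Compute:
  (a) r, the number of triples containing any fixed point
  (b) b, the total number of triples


An STS(v) is a 2-(v, 3, 1) BIBD: block size k = 3, λ = 1.
Replication: r(k − 1) = λ(v − 1) ⇒ r·2 = 2491 − 1 = 2490 ⇒ r = 1245.
Block count: b = v(v − 1)/6 = 2491·2490/6 = 6202590/6 = 1033765.
(Check via bk = vr: 1033765·3 = 3101295 = 2491·1245 = 3101295 ✓.)

r = 1245, b = 1033765.


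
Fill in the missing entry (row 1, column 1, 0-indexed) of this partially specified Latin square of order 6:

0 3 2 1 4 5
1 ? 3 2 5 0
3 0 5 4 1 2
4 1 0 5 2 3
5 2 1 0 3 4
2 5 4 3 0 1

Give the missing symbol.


Row 1 contains symbols [0, 1, 2, 3, 5] — missing [4].
Column 1 contains symbols [0, 1, 2, 3, 5] — missing [4].
The missing symbol must appear in both missing sets; intersection = [4].
Therefore the hidden value is 4.

Missing value = 4.


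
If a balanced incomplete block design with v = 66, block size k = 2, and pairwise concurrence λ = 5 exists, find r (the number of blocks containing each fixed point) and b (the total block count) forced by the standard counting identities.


Any 2-(v, k, λ) BIBD satisfies two necessary conditions:
  (i)  Each point sits in r blocks, and counting incidences through any fixed point gives r(k − 1) = λ(v − 1), so r = λ(v − 1)/(k − 1).
  (ii) Total incidences bk = vr, so b = vr/k.
Step 1: r = λ(v − 1)/(k − 1) = 5·(66 − 1)/(2 − 1) = 5·65/1 = 325/1 = 325.
Step 2: b = vr/k = 66·325/2 = 21450/2 = 10725.
Check integrality: r = 325 ∈ Z ✓, b = 10725 ∈ Z ✓.
(These identities are necessary conditions: they determine r and b for any design with these parameters, but do not by themselves prove that one exists.)

r = 325, b = 10725.


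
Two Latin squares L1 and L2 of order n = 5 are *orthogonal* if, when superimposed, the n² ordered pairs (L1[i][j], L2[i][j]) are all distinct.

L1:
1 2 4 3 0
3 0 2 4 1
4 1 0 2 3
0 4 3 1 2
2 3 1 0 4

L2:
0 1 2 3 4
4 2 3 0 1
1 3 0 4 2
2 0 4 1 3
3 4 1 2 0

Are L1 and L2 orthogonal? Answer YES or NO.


Form the n² = 25 superimposed pairs (L1[i][j], L2[i][j]), row by row (rows and columns indexed from 0):
row 0: (1,0) (2,1) (4,2) (3,3) (0,4)
row 1: (3,4) (0,2) (2,3) (4,0) (1,1)
row 2: (4,1) (1,3) (0,0) (2,4) (3,2)
row 3: (0,2) (4,0) (3,4) (1,1) (2,3)
row 4: (2,3) (3,4) (1,1) (0,2) (4,0)
Orthogonality requires all 25 pairs distinct.
But the pair (0,2) repeats: cell (1,1) has L1 = 0, L2 = 2, and cell (3,0) has L1 = 0, L2 = 2.
A repeated pair means some other pair never occurs (only 15 distinct pairs out of 25), so the squares are not orthogonal.
Conclusion: NO.

NO


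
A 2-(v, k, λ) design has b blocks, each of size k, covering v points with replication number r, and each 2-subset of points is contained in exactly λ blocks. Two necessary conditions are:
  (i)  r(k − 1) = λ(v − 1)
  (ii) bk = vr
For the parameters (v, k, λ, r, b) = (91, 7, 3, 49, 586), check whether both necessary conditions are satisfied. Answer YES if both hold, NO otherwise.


Condition (i): r(k − 1) = 49·6 = 294; λ(v − 1) = 3·90 = 270. Match? NO.
Condition (ii): bk = 586·7 = 4102; vr = 91·49 = 4459. Match? NO.
Both conditions hold? NO.

NO


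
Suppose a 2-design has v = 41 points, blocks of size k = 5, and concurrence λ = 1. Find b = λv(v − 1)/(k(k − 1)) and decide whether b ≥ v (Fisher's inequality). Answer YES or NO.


b = λv(v − 1)/(k(k − 1)) = 1·41·40/(5·4) = 1640/20 = 82.
Compare with v = 41: b ≥ v, so Fisher's inequality holds.

YES


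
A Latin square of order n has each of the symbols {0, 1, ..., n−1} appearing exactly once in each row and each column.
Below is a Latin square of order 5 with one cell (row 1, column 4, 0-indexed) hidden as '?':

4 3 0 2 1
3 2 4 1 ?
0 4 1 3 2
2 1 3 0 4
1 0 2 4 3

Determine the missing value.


Row 1 contains symbols [1, 2, 3, 4] — missing [0].
Column 4 contains symbols [1, 2, 3, 4] — missing [0].
The missing symbol must appear in both missing sets; intersection = [0].
Therefore the hidden value is 0.

Missing value = 0.


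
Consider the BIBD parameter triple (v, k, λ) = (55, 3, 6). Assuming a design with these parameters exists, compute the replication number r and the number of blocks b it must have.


Any 2-(v, k, λ) BIBD satisfies two necessary conditions:
  (i)  Each point sits in r blocks, and counting incidences through any fixed point gives r(k − 1) = λ(v − 1), so r = λ(v − 1)/(k − 1).
  (ii) Total incidences bk = vr, so b = vr/k.
Step 1: r = λ(v − 1)/(k − 1) = 6·(55 − 1)/(3 − 1) = 6·54/2 = 324/2 = 162.
Step 2: b = vr/k = 55·162/3 = 8910/3 = 2970.
Check integrality: r = 162 ∈ Z ✓, b = 2970 ∈ Z ✓.
(These identities are necessary conditions: they determine r and b for any design with these parameters, but do not by themselves prove that one exists.)

r = 162, b = 2970.


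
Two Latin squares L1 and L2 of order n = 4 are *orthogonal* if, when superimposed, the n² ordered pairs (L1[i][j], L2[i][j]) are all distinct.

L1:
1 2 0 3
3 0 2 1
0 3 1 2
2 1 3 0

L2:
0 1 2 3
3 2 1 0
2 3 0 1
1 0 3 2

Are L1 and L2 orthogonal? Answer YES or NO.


Form the n² = 16 superimposed pairs (L1[i][j], L2[i][j]), row by row (rows and columns indexed from 0):
row 0: (1,0) (2,1) (0,2) (3,3)
row 1: (3,3) (0,2) (2,1) (1,0)
row 2: (0,2) (3,3) (1,0) (2,1)
row 3: (2,1) (1,0) (3,3) (0,2)
Orthogonality requires all 16 pairs distinct.
But the pair (3,3) repeats: cell (0,3) has L1 = 3, L2 = 3, and cell (1,0) has L1 = 3, L2 = 3.
A repeated pair means some other pair never occurs (only 4 distinct pairs out of 16), so the squares are not orthogonal.
Conclusion: NO.

NO


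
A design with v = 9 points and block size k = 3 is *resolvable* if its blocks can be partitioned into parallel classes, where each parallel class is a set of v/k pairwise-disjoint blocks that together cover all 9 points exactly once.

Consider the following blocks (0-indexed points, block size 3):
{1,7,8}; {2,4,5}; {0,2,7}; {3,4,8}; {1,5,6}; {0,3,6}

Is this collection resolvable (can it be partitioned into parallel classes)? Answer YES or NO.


v = 9, block size k = 3, number of blocks = 6.
For resolvability, blocks must partition into parallel classes of size v/k = 3.
Total blocks must therefore be a multiple of 3: 6 = 3·2 + 0 ⇒ divisible ✓.
Greedy packing gives 2 candidate class(es). Each should be a full parallel class (size 3, covers all 9 points).
  Class 1 (3 blocks): {1,7,8}; {2,4,5}; {0,3,6}. Points covered: [0, 1, 2, 3, 4, 5, 6, 7, 8].
  Class 2 (3 blocks): {0,2,7}; {3,4,8}; {1,5,6}. Points covered: [0, 1, 2, 3, 4, 5, 6, 7, 8].
All classes full (size 3)? YES. All classes cover every point? YES.
Resolvable? YES.

YES


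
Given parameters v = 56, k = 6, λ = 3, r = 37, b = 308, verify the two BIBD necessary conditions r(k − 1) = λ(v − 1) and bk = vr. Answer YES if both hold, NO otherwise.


Condition (i): r(k − 1) = 37·5 = 185; λ(v − 1) = 3·55 = 165. Match? NO.
Condition (ii): bk = 308·6 = 1848; vr = 56·37 = 2072. Match? NO.
Both conditions hold? NO.

NO


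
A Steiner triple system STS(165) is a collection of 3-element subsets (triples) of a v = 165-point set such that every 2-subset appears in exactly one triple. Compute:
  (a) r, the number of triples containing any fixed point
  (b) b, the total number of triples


An STS(v) is a 2-(v, 3, 1) BIBD: block size k = 3, λ = 1.
Replication: r(k − 1) = λ(v − 1) ⇒ r·2 = 165 − 1 = 164 ⇒ r = 82.
Block count: bk = vr ⇒ b·3 = 165·82 = 13530 ⇒ b = 4510.

r = 82, b = 4510.


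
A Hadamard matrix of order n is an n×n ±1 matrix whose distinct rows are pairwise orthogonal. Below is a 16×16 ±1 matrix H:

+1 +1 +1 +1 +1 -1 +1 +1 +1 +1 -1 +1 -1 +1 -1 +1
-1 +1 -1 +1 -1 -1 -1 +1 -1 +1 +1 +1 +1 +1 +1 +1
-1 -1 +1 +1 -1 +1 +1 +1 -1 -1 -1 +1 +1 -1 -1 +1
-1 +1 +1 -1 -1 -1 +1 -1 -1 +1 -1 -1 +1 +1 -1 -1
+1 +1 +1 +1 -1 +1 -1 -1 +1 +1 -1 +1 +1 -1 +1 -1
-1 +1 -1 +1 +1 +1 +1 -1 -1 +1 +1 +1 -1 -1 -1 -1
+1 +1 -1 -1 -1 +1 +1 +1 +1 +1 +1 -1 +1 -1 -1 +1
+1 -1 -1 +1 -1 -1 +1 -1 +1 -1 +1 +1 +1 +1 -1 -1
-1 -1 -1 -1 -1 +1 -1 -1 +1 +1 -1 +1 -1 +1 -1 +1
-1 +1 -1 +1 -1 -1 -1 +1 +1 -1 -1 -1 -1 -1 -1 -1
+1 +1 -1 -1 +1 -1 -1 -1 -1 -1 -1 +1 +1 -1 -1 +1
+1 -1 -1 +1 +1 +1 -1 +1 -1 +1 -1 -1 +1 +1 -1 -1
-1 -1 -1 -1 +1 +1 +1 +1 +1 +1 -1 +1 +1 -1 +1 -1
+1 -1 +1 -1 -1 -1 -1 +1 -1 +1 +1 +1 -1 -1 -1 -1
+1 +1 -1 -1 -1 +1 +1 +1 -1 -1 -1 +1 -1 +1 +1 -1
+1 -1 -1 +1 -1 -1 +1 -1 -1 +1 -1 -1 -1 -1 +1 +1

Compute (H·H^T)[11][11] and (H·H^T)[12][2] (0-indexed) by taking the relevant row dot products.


Row 2 of H: [-1, -1, 1, 1, -1, 1, 1, 1, -1, -1, -1, 1, 1, -1, -1, 1].
Row 11 of H: [1, -1, -1, 1, 1, 1, -1, 1, -1, 1, -1, -1, 1, 1, -1, -1].
Row 12 of H: [-1, -1, -1, -1, 1, 1, 1, 1, 1, 1, -1, 1, 1, -1, 1, -1].
(H·H^T)[11][11] = Σ_j H[11][j]·H[11][j] = (1)² + (-1)² + (-1)² + (1)² + (1)² + (1)² + (-1)² + (1)² + (-1)² + (1)² + (-1)² + (-1)² + (1)² + (1)² + (-1)² + (-1)² = 1 + 1 + 1 + 1 + 1 + 1 + 1 + 1 + 1 + 1 + 1 + 1 + 1 + 1 + 1 + 1 = 16.
(H·H^T)[12][2] = Σ_j H[12][j]·H[2][j] = (-1)·(-1) + (-1)·(-1) + (-1)·(1) + (-1)·(1) + (1)·(-1) + (1)·(1) + (1)·(1) + (1)·(1) + (1)·(-1) + (1)·(-1) + (-1)·(-1) + (1)·(1) + (1)·(1) + (-1)·(-1) + (1)·(-1) + (-1)·(1) = 1 + 1 + -1 + -1 + -1 + 1 + 1 + 1 + -1 + -1 + 1 + 1 + 1 + 1 + -1 + -1 = 2.
Rows 12 and 2 are not orthogonal (dot product = 2 ≠ 0), so H is not a Hadamard matrix.

(11,11) entry = 16; (12,2) entry = 2.


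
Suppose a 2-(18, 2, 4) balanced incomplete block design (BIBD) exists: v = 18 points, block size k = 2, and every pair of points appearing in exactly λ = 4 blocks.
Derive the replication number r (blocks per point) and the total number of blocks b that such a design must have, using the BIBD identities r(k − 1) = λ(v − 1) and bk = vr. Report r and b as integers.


Any 2-(v, k, λ) BIBD satisfies two necessary conditions:
  (i)  Each point sits in r blocks, and counting incidences through any fixed point gives r(k − 1) = λ(v − 1), so r = λ(v − 1)/(k − 1).
  (ii) Total incidences bk = vr, so b = vr/k.
Step 1: r = λ(v − 1)/(k − 1) = 4·(18 − 1)/(2 − 1) = 4·17/1 = 68/1 = 68.
Step 2: b = vr/k = 18·68/2 = 1224/2 = 612.
Check integrality: r = 68 ∈ Z ✓, b = 612 ∈ Z ✓.
(These identities are necessary conditions: they determine r and b for any design with these parameters, but do not by themselves prove that one exists.)

r = 68, b = 612.


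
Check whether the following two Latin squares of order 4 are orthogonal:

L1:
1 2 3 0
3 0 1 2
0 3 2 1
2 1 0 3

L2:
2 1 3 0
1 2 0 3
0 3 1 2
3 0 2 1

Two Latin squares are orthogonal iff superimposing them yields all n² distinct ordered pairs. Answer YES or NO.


Form the n² = 16 superimposed pairs (L1[i][j], L2[i][j]), row by row (rows and columns indexed from 0):
row 0: (1,2) (2,1) (3,3) (0,0)
row 1: (3,1) (0,2) (1,0) (2,3)
row 2: (0,0) (3,3) (2,1) (1,2)
row 3: (2,3) (1,0) (0,2) (3,1)
Orthogonality requires all 16 pairs distinct.
But the pair (0,0) repeats: cell (0,3) has L1 = 0, L2 = 0, and cell (2,0) has L1 = 0, L2 = 0.
A repeated pair means some other pair never occurs (only 8 distinct pairs out of 16), so the squares are not orthogonal.
Conclusion: NO.

NO


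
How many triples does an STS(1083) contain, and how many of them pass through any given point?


An STS(v) is a 2-(v, 3, 1) BIBD: block size k = 3, λ = 1.
Replication: r(k − 1) = λ(v − 1) ⇒ r·2 = 1083 − 1 = 1082 ⇒ r = 541.
Block count: bk = vr ⇒ b·3 = 1083·541 = 585903 ⇒ b = 195301.
(Check via b = v(v − 1)/6 = 1083·1082/6 = 1171806/6 = 195301.)

r = 541, b = 195301.


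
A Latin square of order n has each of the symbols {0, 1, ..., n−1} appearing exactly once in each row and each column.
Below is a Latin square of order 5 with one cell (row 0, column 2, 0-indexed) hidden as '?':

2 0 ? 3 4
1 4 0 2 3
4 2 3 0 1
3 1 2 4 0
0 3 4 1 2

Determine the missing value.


Row 0 contains symbols [0, 2, 3, 4] — missing [1].
Column 2 contains symbols [0, 2, 3, 4] — missing [1].
The missing symbol must appear in both missing sets; intersection = [1].
Therefore the hidden value is 1.

Missing value = 1.


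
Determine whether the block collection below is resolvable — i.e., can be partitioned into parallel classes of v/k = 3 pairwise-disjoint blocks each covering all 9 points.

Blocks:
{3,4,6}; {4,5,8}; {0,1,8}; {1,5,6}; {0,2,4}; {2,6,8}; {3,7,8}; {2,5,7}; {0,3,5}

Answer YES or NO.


v = 9, block size k = 3, number of blocks = 9.
For resolvability, blocks must partition into parallel classes of size v/k = 3.
Total blocks must therefore be a multiple of 3: 9 = 3·3 + 0 ⇒ divisible ✓.
Consider block {4,5,8}. It intersects every other block in the collection, so no parallel class of size 3 can contain it.
Since every block must belong to some parallel class in a resolution, the collection cannot be partitioned into parallel classes.
Resolvable? NO.

NO


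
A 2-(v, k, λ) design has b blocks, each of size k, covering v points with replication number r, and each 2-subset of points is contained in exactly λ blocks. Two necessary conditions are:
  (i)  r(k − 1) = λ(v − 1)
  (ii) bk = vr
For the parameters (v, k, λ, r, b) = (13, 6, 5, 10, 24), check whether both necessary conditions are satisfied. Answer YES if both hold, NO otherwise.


Condition (i): r(k − 1) = 10·5 = 50; λ(v − 1) = 5·12 = 60. Match? NO.
Condition (ii): bk = 24·6 = 144; vr = 13·10 = 130. Match? NO.
Both conditions hold? NO.

NO


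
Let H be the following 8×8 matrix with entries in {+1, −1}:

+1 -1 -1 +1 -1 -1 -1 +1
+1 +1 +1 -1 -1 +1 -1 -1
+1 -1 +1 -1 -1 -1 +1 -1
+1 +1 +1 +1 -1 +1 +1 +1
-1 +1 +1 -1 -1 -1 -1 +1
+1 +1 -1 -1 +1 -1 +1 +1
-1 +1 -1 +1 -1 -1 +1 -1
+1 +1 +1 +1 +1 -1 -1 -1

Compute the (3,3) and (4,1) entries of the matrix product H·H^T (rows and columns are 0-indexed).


Row 1 of H: [1, 1, 1, -1, -1, 1, -1, -1].
Row 3 of H: [1, 1, 1, 1, -1, 1, 1, 1].
Row 4 of H: [-1, 1, 1, -1, -1, -1, -1, 1].
(H·H^T)[3][3] = Σ_j H[3][j]·H[3][j] = (1)² + (1)² + (1)² + (1)² + (-1)² + (1)² + (1)² + (1)² = 1 + 1 + 1 + 1 + 1 + 1 + 1 + 1 = 8.
(H·H^T)[4][1] = Σ_j H[4][j]·H[1][j] = (-1)·(1) + (1)·(1) + (1)·(1) + (-1)·(-1) + (-1)·(-1) + (-1)·(1) + (-1)·(-1) + (1)·(-1) = -1 + 1 + 1 + 1 + 1 + -1 + 1 + -1 = 2.
Rows 4 and 1 are not orthogonal (dot product = 2 ≠ 0), so H is not a Hadamard matrix.

(3,3) entry = 8; (4,1) entry = 2.


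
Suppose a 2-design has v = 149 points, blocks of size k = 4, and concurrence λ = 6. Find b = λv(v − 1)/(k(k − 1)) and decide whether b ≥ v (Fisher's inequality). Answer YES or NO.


r = λ(v − 1)/(k − 1) = 6·148/3 = 296.
b = vr/k = 149·296/4 = 11026.
Fisher's inequality: b ≥ v ⇔ 11026 ≥ 149? YES.

YES


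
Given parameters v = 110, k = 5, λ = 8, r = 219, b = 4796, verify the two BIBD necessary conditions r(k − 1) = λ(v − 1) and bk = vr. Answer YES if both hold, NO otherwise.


Condition (i): r(k − 1) = 219·4 = 876; λ(v − 1) = 8·109 = 872. Match? NO.
Condition (ii): bk = 4796·5 = 23980; vr = 110·219 = 24090. Match? NO.
Both conditions hold? NO.

NO


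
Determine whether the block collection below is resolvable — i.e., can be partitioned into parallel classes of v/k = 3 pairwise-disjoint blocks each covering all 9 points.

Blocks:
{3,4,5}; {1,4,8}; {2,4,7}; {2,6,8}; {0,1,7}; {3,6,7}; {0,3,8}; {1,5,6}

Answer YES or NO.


v = 9, block size k = 3, number of blocks = 8.
For resolvability, blocks must partition into parallel classes of size v/k = 3.
Total blocks must therefore be a multiple of 3: 8 = 3·2 + 2 ⇒ not divisible ✗.
Resolvable? NO.

NO


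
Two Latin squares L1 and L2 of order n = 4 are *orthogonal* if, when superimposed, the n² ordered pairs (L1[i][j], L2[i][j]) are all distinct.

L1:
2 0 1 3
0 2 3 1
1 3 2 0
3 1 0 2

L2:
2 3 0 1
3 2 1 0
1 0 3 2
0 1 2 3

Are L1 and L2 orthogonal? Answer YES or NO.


Form the n² = 16 superimposed pairs (L1[i][j], L2[i][j]), row by row (rows and columns indexed from 0):
row 0: (2,2) (0,3) (1,0) (3,1)
row 1: (0,3) (2,2) (3,1) (1,0)
row 2: (1,1) (3,0) (2,3) (0,2)
row 3: (3,0) (1,1) (0,2) (2,3)
Orthogonality requires all 16 pairs distinct.
But the pair (0,3) repeats: cell (0,1) has L1 = 0, L2 = 3, and cell (1,0) has L1 = 0, L2 = 3.
A repeated pair means some other pair never occurs (only 8 distinct pairs out of 16), so the squares are not orthogonal.
Conclusion: NO.

NO


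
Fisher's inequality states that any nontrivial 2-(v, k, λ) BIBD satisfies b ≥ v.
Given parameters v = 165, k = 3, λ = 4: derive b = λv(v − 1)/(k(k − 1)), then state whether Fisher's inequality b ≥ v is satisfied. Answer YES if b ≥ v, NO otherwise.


b = λv(v − 1)/(k(k − 1)) = 4·165·164/(3·2) = 108240/6 = 18040.
Compare with v = 165: b ≥ v, so Fisher's inequality holds.

YES


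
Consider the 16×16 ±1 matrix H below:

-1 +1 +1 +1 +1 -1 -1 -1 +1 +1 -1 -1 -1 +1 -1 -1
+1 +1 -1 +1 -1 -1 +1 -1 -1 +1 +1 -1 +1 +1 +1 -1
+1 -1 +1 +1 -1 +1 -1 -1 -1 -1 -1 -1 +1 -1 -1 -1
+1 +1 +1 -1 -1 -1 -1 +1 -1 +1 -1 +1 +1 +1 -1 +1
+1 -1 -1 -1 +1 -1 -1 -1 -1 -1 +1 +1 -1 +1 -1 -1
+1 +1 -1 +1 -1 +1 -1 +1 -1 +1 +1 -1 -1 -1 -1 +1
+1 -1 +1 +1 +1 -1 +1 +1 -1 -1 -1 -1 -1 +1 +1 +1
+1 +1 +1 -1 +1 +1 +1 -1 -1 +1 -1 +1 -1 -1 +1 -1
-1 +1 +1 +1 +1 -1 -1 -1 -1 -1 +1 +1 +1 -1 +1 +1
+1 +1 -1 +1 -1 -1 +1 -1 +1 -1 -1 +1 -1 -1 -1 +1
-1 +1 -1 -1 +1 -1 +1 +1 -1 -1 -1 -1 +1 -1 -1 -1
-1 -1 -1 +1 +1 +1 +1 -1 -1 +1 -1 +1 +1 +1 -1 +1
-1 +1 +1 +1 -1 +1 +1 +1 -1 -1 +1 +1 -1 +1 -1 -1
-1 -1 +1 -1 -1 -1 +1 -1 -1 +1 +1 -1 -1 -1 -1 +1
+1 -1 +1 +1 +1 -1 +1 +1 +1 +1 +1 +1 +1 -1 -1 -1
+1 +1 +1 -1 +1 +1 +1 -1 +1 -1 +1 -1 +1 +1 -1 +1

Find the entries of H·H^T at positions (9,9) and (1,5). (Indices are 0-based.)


Row 1 of H: [1, 1, -1, 1, -1, -1, 1, -1, -1, 1, 1, -1, 1, 1, 1, -1].
Row 5 of H: [1, 1, -1, 1, -1, 1, -1, 1, -1, 1, 1, -1, -1, -1, -1, 1].
Row 9 of H: [1, 1, -1, 1, -1, -1, 1, -1, 1, -1, -1, 1, -1, -1, -1, 1].
(H·H^T)[9][9] = Σ_j H[9][j]·H[9][j] = (1)² + (1)² + (-1)² + (1)² + (-1)² + (-1)² + (1)² + (-1)² + (1)² + (-1)² + (-1)² + (1)² + (-1)² + (-1)² + (-1)² + (1)² = 1 + 1 + 1 + 1 + 1 + 1 + 1 + 1 + 1 + 1 + 1 + 1 + 1 + 1 + 1 + 1 = 16.
(H·H^T)[1][5] = Σ_j H[1][j]·H[5][j] = (1)·(1) + (1)·(1) + (-1)·(-1) + (1)·(1) + (-1)·(-1) + (-1)·(1) + (1)·(-1) + (-1)·(1) + (-1)·(-1) + (1)·(1) + (1)·(1) + (-1)·(-1) + (1)·(-1) + (1)·(-1) + (1)·(-1) + (-1)·(1) = 1 + 1 + 1 + 1 + 1 + -1 + -1 + -1 + 1 + 1 + 1 + 1 + -1 + -1 + -1 + -1 = 2.
Rows 1 and 5 are not orthogonal (dot product = 2 ≠ 0), so H is not a Hadamard matrix.

(9,9) entry = 16; (1,5) entry = 2.


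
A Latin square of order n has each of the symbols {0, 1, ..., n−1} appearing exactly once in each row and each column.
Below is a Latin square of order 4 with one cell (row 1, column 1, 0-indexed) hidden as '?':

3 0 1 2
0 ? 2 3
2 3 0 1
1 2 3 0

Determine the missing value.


Row 1 contains symbols [0, 2, 3] — missing [1].
Column 1 contains symbols [0, 2, 3] — missing [1].
The missing symbol must appear in both missing sets; intersection = [1].
Therefore the hidden value is 1.

Missing value = 1.


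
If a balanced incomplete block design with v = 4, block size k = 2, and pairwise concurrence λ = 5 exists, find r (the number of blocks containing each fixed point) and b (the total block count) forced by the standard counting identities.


Any 2-(v, k, λ) BIBD satisfies two necessary conditions:
  (i)  Each point sits in r blocks, and counting incidences through any fixed point gives r(k − 1) = λ(v − 1), so r = λ(v − 1)/(k − 1).
  (ii) Total incidences bk = vr, so b = vr/k.
Step 1: r = λ(v − 1)/(k − 1) = 5·(4 − 1)/(2 − 1) = 5·3/1 = 15/1 = 15.
Step 2: b = vr/k = 4·15/2 = 60/2 = 30.
Check integrality: r = 15 ∈ Z ✓, b = 30 ∈ Z ✓.
(These identities are necessary conditions: they determine r and b for any design with these parameters, but do not by themselves prove that one exists.)

r = 15, b = 30.


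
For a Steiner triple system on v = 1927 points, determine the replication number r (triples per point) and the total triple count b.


An STS(v) is a 2-(v, 3, 1) BIBD: block size k = 3, λ = 1.
Replication: r(k − 1) = λ(v − 1) ⇒ r·2 = 1927 − 1 = 1926 ⇒ r = 963.
Block count: bk = vr ⇒ b·3 = 1927·963 = 1855701 ⇒ b = 618567.
(Check via b = v(v − 1)/6 = 1927·1926/6 = 3711402/6 = 618567.)

r = 963, b = 618567.


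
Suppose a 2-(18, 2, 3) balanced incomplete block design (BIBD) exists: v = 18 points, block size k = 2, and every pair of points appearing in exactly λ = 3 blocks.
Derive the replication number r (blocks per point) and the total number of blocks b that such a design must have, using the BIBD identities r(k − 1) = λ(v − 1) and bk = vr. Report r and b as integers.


Any 2-(v, k, λ) BIBD satisfies two necessary conditions:
  (i)  Each point sits in r blocks, and counting incidences through any fixed point gives r(k − 1) = λ(v − 1), so r = λ(v − 1)/(k − 1).
  (ii) Total incidences bk = vr, so b = vr/k.
Step 1: r = λ(v − 1)/(k − 1) = 3·(18 − 1)/(2 − 1) = 3·17/1 = 51/1 = 51.
Step 2: b = vr/k = 18·51/2 = 918/2 = 459.
Check integrality: r = 51 ∈ Z ✓, b = 459 ∈ Z ✓.
(These identities are necessary conditions: they determine r and b for any design with these parameters, but do not by themselves prove that one exists.)

r = 51, b = 459.


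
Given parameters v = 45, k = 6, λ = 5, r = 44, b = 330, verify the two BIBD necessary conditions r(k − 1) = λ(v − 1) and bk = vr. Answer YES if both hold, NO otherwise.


Condition (i): r(k − 1) = 44·5 = 220; λ(v − 1) = 5·44 = 220. Match? YES.
Condition (ii): bk = 330·6 = 1980; vr = 45·44 = 1980. Match? YES.
Both conditions hold? YES.

YES


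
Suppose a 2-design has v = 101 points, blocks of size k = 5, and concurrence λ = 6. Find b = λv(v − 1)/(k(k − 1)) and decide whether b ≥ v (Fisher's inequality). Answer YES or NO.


b = λv(v − 1)/(k(k − 1)) = 6·101·100/(5·4) = 60600/20 = 3030.
Compare with v = 101: b ≥ v, so Fisher's inequality holds.

YES


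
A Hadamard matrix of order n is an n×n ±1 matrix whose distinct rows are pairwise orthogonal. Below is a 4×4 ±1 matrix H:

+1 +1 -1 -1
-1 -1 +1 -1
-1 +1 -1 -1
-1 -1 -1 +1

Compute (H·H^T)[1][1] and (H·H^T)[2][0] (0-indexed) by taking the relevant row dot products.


Row 0 of H: [1, 1, -1, -1].
Row 1 of H: [-1, -1, 1, -1].
Row 2 of H: [-1, 1, -1, -1].
(H·H^T)[1][1] = Σ_j H[1][j]·H[1][j] = (-1)² + (-1)² + (1)² + (-1)² = 1 + 1 + 1 + 1 = 4.
(H·H^T)[2][0] = Σ_j H[2][j]·H[0][j] = (-1)·(1) + (1)·(1) + (-1)·(-1) + (-1)·(-1) = -1 + 1 + 1 + 1 = 2.
Rows 2 and 0 are not orthogonal (dot product = 2 ≠ 0), so H is not a Hadamard matrix.

(1,1) entry = 4; (2,0) entry = 2.


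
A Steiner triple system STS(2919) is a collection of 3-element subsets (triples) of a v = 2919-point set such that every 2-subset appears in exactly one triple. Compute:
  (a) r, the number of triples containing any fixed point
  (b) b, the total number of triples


An STS(v) is a 2-(v, 3, 1) BIBD: block size k = 3, λ = 1.
Replication: r(k − 1) = λ(v − 1) ⇒ r·2 = 2919 − 1 = 2918 ⇒ r = 1459.
Block count: bk = vr ⇒ b·3 = 2919·1459 = 4258821 ⇒ b = 1419607.

r = 1459, b = 1419607.


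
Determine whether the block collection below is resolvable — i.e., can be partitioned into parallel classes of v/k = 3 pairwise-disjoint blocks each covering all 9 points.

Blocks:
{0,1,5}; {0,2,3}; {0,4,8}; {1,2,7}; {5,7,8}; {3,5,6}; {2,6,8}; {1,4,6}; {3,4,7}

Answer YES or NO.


v = 9, block size k = 3, number of blocks = 9.
For resolvability, blocks must partition into parallel classes of size v/k = 3.
Total blocks must therefore be a multiple of 3: 9 = 3·3 + 0 ⇒ divisible ✓.
Greedy packing gives 3 candidate class(es). Each should be a full parallel class (size 3, covers all 9 points).
  Class 1 (3 blocks): {0,1,5}; {2,6,8}; {3,4,7}. Points covered: [0, 1, 2, 3, 4, 5, 6, 7, 8].
  Class 2 (3 blocks): {0,2,3}; {5,7,8}; {1,4,6}. Points covered: [0, 1, 2, 3, 4, 5, 6, 7, 8].
  Class 3 (3 blocks): {0,4,8}; {1,2,7}; {3,5,6}. Points covered: [0, 1, 2, 3, 4, 5, 6, 7, 8].
All classes full (size 3)? YES. All classes cover every point? YES.
Resolvable? YES.

YES


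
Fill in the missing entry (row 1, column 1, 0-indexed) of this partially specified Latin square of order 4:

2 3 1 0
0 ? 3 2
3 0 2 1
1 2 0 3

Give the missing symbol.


Row 1 contains symbols [0, 2, 3] — missing [1].
Column 1 contains symbols [0, 2, 3] — missing [1].
The missing symbol must appear in both missing sets; intersection = [1].
Therefore the hidden value is 1.

Missing value = 1.
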